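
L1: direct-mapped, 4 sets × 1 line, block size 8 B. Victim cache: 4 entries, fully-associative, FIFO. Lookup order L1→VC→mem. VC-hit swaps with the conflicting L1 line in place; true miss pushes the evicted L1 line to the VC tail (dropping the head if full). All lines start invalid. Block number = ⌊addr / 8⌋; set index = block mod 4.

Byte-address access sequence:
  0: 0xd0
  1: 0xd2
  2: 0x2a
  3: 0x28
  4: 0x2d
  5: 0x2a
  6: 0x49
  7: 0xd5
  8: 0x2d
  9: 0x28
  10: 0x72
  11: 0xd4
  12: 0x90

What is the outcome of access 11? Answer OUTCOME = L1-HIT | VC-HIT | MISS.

#0 0xd0→b26/s2 MISS; vc=[]
#1 0xd2→b26/s2 L1-HIT; vc=[]
#2 0x2a→b5/s1 MISS; vc=[]
#3 0x28→b5/s1 L1-HIT; vc=[]
#4 0x2d→b5/s1 L1-HIT; vc=[]
#5 0x2a→b5/s1 L1-HIT; vc=[]
#6 0x49→b9/s1 MISS; vc=[5]
#7 0xd5→b26/s2 L1-HIT; vc=[5]
#8 0x2d→b5/s1 VC-HIT; vc=[9]
#9 0x28→b5/s1 L1-HIT; vc=[9]
#10 0x72→b14/s2 MISS; vc=[9,26]
#11 0xd4→b26/s2 VC-HIT; vc=[9,14]
#12 0x90→b18/s2 MISS; vc=[9,14,26]

OUTCOME = VC-HIT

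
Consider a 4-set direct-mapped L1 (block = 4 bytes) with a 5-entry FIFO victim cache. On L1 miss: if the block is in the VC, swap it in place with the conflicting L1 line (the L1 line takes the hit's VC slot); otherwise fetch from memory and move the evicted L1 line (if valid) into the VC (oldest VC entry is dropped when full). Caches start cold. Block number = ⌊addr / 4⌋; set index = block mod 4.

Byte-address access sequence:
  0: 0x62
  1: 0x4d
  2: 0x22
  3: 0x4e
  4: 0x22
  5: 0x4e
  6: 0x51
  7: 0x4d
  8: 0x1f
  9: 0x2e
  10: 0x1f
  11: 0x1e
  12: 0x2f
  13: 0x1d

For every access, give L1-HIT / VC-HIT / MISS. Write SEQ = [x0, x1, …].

SEQ = [MISS, MISS, MISS, L1-HIT, L1-HIT, L1-HIT, MISS, L1-HIT, MISS, MISS, VC-HIT, L1-HIT, VC-HIT, VC-HIT]

  [0] addr=0x62 blk=24 s=0: MISS | VC []
  [1] addr=0x4d blk=19 s=3: MISS | VC []
  [2] addr=0x22 blk=8 s=0: MISS | VC [24]
  [3] addr=0x4e blk=19 s=3: L1-HIT | VC [24]
  [4] addr=0x22 blk=8 s=0: L1-HIT | VC [24]
  [5] addr=0x4e blk=19 s=3: L1-HIT | VC [24]
  [6] addr=0x51 blk=20 s=0: MISS | VC [24, 8]
  [7] addr=0x4d blk=19 s=3: L1-HIT | VC [24, 8]
  [8] addr=0x1f blk=7 s=3: MISS | VC [24, 8, 19]
  [9] addr=0x2e blk=11 s=3: MISS | VC [24, 8, 19, 7]
  [10] addr=0x1f blk=7 s=3: VC-HIT | VC [24, 8, 19, 11]
  [11] addr=0x1e blk=7 s=3: L1-HIT | VC [24, 8, 19, 11]
  [12] addr=0x2f blk=11 s=3: VC-HIT | VC [24, 8, 19, 7]
  [13] addr=0x1d blk=7 s=3: VC-HIT | VC [24, 8, 19, 11]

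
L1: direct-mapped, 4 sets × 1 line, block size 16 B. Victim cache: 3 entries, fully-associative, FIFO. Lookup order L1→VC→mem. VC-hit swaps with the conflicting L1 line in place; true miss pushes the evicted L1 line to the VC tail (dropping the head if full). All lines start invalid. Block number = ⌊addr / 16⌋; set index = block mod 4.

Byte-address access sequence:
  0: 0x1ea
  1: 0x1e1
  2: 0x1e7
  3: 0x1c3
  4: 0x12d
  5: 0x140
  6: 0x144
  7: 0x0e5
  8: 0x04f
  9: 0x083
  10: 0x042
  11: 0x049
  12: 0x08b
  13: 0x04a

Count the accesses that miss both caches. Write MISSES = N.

MISSES = 7

  [0] addr=0x1ea blk=30 s=2: MISS | VC []
  [1] addr=0x1e1 blk=30 s=2: L1-HIT | VC []
  [2] addr=0x1e7 blk=30 s=2: L1-HIT | VC []
  [3] addr=0x1c3 blk=28 s=0: MISS | VC []
  [4] addr=0x12d blk=18 s=2: MISS | VC [30]
  [5] addr=0x140 blk=20 s=0: MISS | VC [30, 28]
  [6] addr=0x144 blk=20 s=0: L1-HIT | VC [30, 28]
  [7] addr=0xe5 blk=14 s=2: MISS | VC [30, 28, 18]
  [8] addr=0x4f blk=4 s=0: MISS | VC [28, 18, 20]
  [9] addr=0x83 blk=8 s=0: MISS | VC [18, 20, 4]
  [10] addr=0x42 blk=4 s=0: VC-HIT | VC [18, 20, 8]
  [11] addr=0x49 blk=4 s=0: L1-HIT | VC [18, 20, 8]
  [12] addr=0x8b blk=8 s=0: VC-HIT | VC [18, 20, 4]
  [13] addr=0x4a blk=4 s=0: VC-HIT | VC [18, 20, 8]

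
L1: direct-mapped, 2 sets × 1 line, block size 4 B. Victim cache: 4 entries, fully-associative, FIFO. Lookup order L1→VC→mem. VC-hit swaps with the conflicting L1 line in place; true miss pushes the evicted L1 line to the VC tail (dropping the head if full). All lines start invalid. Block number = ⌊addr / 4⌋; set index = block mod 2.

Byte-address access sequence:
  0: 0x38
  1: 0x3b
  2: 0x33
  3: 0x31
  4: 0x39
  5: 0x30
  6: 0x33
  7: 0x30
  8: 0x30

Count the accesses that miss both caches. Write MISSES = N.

MISSES = 2

  [0] addr=0x38 blk=14 s=0: MISS | VC []
  [1] addr=0x3b blk=14 s=0: L1-HIT | VC []
  [2] addr=0x33 blk=12 s=0: MISS | VC [14]
  [3] addr=0x31 blk=12 s=0: L1-HIT | VC [14]
  [4] addr=0x39 blk=14 s=0: VC-HIT | VC [12]
  [5] addr=0x30 blk=12 s=0: VC-HIT | VC [14]
  [6] addr=0x33 blk=12 s=0: L1-HIT | VC [14]
  [7] addr=0x30 blk=12 s=0: L1-HIT | VC [14]
  [8] addr=0x30 blk=12 s=0: L1-HIT | VC [14]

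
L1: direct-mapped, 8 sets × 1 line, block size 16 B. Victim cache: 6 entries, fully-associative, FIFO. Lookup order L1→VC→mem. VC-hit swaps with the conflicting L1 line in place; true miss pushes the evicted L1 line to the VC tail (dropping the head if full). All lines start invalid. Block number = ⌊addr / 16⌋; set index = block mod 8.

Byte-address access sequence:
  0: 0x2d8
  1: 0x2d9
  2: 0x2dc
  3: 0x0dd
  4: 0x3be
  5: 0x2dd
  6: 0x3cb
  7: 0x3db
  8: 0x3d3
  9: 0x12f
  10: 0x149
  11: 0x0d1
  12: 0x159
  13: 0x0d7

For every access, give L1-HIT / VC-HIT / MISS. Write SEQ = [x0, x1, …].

SEQ = [MISS, L1-HIT, L1-HIT, MISS, MISS, VC-HIT, MISS, MISS, L1-HIT, MISS, MISS, VC-HIT, MISS, VC-HIT]

#0 0x2d8→b45/s5 MISS; vc=[]
#1 0x2d9→b45/s5 L1-HIT; vc=[]
#2 0x2dc→b45/s5 L1-HIT; vc=[]
#3 0xdd→b13/s5 MISS; vc=[45]
#4 0x3be→b59/s3 MISS; vc=[45]
#5 0x2dd→b45/s5 VC-HIT; vc=[13]
#6 0x3cb→b60/s4 MISS; vc=[13]
#7 0x3db→b61/s5 MISS; vc=[13,45]
#8 0x3d3→b61/s5 L1-HIT; vc=[13,45]
#9 0x12f→b18/s2 MISS; vc=[13,45]
#10 0x149→b20/s4 MISS; vc=[13,45,60]
#11 0xd1→b13/s5 VC-HIT; vc=[61,45,60]
#12 0x159→b21/s5 MISS; vc=[61,45,60,13]
#13 0xd7→b13/s5 VC-HIT; vc=[61,45,60,21]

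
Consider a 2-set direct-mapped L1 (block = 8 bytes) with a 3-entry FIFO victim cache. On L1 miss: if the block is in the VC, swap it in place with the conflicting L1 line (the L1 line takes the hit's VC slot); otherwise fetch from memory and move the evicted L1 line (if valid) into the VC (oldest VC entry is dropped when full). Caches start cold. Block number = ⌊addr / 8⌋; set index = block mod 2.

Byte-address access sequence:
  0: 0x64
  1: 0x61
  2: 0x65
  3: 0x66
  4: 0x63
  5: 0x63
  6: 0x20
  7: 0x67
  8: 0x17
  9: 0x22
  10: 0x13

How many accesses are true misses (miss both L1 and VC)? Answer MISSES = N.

MISSES = 3

#0 0x64→b12/s0 MISS; vc=[]
#1 0x61→b12/s0 L1-HIT; vc=[]
#2 0x65→b12/s0 L1-HIT; vc=[]
#3 0x66→b12/s0 L1-HIT; vc=[]
#4 0x63→b12/s0 L1-HIT; vc=[]
#5 0x63→b12/s0 L1-HIT; vc=[]
#6 0x20→b4/s0 MISS; vc=[12]
#7 0x67→b12/s0 VC-HIT; vc=[4]
#8 0x17→b2/s0 MISS; vc=[4,12]
#9 0x22→b4/s0 VC-HIT; vc=[2,12]
#10 0x13→b2/s0 VC-HIT; vc=[4,12]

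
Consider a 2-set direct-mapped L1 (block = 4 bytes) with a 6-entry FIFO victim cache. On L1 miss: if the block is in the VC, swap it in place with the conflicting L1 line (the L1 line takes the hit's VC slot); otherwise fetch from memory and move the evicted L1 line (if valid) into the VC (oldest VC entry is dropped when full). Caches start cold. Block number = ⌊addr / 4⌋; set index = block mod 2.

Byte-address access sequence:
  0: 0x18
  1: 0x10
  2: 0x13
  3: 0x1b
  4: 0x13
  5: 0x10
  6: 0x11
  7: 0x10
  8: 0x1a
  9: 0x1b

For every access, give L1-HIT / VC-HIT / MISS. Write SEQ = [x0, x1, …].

SEQ = [MISS, MISS, L1-HIT, VC-HIT, VC-HIT, L1-HIT, L1-HIT, L1-HIT, VC-HIT, L1-HIT]

  [0] addr=0x18 blk=6 s=0: MISS | VC []
  [1] addr=0x10 blk=4 s=0: MISS | VC [6]
  [2] addr=0x13 blk=4 s=0: L1-HIT | VC [6]
  [3] addr=0x1b blk=6 s=0: VC-HIT | VC [4]
  [4] addr=0x13 blk=4 s=0: VC-HIT | VC [6]
  [5] addr=0x10 blk=4 s=0: L1-HIT | VC [6]
  [6] addr=0x11 blk=4 s=0: L1-HIT | VC [6]
  [7] addr=0x10 blk=4 s=0: L1-HIT | VC [6]
  [8] addr=0x1a blk=6 s=0: VC-HIT | VC [4]
  [9] addr=0x1b blk=6 s=0: L1-HIT | VC [4]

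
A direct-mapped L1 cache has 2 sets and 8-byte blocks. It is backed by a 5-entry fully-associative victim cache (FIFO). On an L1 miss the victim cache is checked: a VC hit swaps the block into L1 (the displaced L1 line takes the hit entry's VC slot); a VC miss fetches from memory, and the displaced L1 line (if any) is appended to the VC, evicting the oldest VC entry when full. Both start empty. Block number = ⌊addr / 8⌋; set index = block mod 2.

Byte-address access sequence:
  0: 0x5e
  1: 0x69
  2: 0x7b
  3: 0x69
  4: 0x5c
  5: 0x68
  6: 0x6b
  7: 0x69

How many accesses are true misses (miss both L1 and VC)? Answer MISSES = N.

0: 0x5e (blk 11, set 1) → MISS  vc=[]
1: 0x69 (blk 13, set 1) → MISS  vc=[11]
2: 0x7b (blk 15, set 1) → MISS  vc=[11, 13]
3: 0x69 (blk 13, set 1) → VC-HIT  vc=[11, 15]
4: 0x5c (blk 11, set 1) → VC-HIT  vc=[13, 15]
5: 0x68 (blk 13, set 1) → VC-HIT  vc=[11, 15]
6: 0x6b (blk 13, set 1) → L1-HIT  vc=[11, 15]
7: 0x69 (blk 13, set 1) → L1-HIT  vc=[11, 15]

MISSES = 3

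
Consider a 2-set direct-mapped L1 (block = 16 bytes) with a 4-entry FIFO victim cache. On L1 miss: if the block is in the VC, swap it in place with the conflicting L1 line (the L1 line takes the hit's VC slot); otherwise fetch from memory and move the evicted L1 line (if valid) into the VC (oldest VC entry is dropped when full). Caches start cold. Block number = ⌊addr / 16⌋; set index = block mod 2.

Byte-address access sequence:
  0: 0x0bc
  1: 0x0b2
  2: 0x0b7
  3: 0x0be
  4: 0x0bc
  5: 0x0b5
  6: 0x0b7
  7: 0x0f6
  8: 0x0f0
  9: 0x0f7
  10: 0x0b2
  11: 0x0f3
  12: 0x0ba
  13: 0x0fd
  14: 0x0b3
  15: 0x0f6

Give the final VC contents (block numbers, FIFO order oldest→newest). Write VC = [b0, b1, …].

  [0] addr=0xbc blk=11 s=1: MISS | VC []
  [1] addr=0xb2 blk=11 s=1: L1-HIT | VC []
  [2] addr=0xb7 blk=11 s=1: L1-HIT | VC []
  [3] addr=0xbe blk=11 s=1: L1-HIT | VC []
  [4] addr=0xbc blk=11 s=1: L1-HIT | VC []
  [5] addr=0xb5 blk=11 s=1: L1-HIT | VC []
  [6] addr=0xb7 blk=11 s=1: L1-HIT | VC []
  [7] addr=0xf6 blk=15 s=1: MISS | VC [11]
  [8] addr=0xf0 blk=15 s=1: L1-HIT | VC [11]
  [9] addr=0xf7 blk=15 s=1: L1-HIT | VC [11]
  [10] addr=0xb2 blk=11 s=1: VC-HIT | VC [15]
  [11] addr=0xf3 blk=15 s=1: VC-HIT | VC [11]
  [12] addr=0xba blk=11 s=1: VC-HIT | VC [15]
  [13] addr=0xfd blk=15 s=1: VC-HIT | VC [11]
  [14] addr=0xb3 blk=11 s=1: VC-HIT | VC [15]
  [15] addr=0xf6 blk=15 s=1: VC-HIT | VC [11]

VC = [11]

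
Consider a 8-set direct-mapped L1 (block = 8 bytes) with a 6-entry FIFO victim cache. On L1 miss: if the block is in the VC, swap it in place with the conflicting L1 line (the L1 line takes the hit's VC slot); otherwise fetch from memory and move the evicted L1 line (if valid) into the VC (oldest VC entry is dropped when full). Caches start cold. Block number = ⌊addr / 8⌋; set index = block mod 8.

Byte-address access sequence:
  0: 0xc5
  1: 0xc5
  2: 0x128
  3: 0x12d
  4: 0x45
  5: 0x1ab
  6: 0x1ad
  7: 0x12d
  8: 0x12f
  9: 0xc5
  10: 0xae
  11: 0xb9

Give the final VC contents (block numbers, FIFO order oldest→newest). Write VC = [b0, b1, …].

VC = [8, 53, 37]

0: 0xc5 (blk 24, set 0) → MISS  vc=[]
1: 0xc5 (blk 24, set 0) → L1-HIT  vc=[]
2: 0x128 (blk 37, set 5) → MISS  vc=[]
3: 0x12d (blk 37, set 5) → L1-HIT  vc=[]
4: 0x45 (blk 8, set 0) → MISS  vc=[24]
5: 0x1ab (blk 53, set 5) → MISS  vc=[24, 37]
6: 0x1ad (blk 53, set 5) → L1-HIT  vc=[24, 37]
7: 0x12d (blk 37, set 5) → VC-HIT  vc=[24, 53]
8: 0x12f (blk 37, set 5) → L1-HIT  vc=[24, 53]
9: 0xc5 (blk 24, set 0) → VC-HIT  vc=[8, 53]
10: 0xae (blk 21, set 5) → MISS  vc=[8, 53, 37]
11: 0xb9 (blk 23, set 7) → MISS  vc=[8, 53, 37]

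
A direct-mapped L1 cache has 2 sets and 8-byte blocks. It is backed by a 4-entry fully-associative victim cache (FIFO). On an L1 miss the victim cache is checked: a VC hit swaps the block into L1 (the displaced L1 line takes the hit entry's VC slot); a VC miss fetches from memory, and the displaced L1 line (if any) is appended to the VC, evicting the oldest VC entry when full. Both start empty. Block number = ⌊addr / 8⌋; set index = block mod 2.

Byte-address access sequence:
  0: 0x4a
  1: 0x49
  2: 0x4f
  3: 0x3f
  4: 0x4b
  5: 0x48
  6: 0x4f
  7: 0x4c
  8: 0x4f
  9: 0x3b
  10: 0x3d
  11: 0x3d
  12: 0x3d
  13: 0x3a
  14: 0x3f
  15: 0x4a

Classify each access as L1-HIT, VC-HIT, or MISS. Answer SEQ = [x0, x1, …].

#0 0x4a→b9/s1 MISS; vc=[]
#1 0x49→b9/s1 L1-HIT; vc=[]
#2 0x4f→b9/s1 L1-HIT; vc=[]
#3 0x3f→b7/s1 MISS; vc=[9]
#4 0x4b→b9/s1 VC-HIT; vc=[7]
#5 0x48→b9/s1 L1-HIT; vc=[7]
#6 0x4f→b9/s1 L1-HIT; vc=[7]
#7 0x4c→b9/s1 L1-HIT; vc=[7]
#8 0x4f→b9/s1 L1-HIT; vc=[7]
#9 0x3b→b7/s1 VC-HIT; vc=[9]
#10 0x3d→b7/s1 L1-HIT; vc=[9]
#11 0x3d→b7/s1 L1-HIT; vc=[9]
#12 0x3d→b7/s1 L1-HIT; vc=[9]
#13 0x3a→b7/s1 L1-HIT; vc=[9]
#14 0x3f→b7/s1 L1-HIT; vc=[9]
#15 0x4a→b9/s1 VC-HIT; vc=[7]

SEQ = [MISS, L1-HIT, L1-HIT, MISS, VC-HIT, L1-HIT, L1-HIT, L1-HIT, L1-HIT, VC-HIT, L1-HIT, L1-HIT, L1-HIT, L1-HIT, L1-HIT, VC-HIT]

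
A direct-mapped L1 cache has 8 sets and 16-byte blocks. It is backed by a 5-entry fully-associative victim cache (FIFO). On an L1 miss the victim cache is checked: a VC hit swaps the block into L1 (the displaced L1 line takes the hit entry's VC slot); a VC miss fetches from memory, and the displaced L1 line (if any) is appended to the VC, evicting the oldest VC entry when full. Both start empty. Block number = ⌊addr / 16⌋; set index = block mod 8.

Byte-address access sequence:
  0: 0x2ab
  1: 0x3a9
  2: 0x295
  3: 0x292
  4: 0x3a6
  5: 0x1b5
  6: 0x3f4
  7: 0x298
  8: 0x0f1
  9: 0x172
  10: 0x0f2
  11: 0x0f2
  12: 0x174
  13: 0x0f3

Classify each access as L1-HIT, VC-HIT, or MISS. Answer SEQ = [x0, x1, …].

  [0] addr=0x2ab blk=42 s=2: MISS | VC []
  [1] addr=0x3a9 blk=58 s=2: MISS | VC [42]
  [2] addr=0x295 blk=41 s=1: MISS | VC [42]
  [3] addr=0x292 blk=41 s=1: L1-HIT | VC [42]
  [4] addr=0x3a6 blk=58 s=2: L1-HIT | VC [42]
  [5] addr=0x1b5 blk=27 s=3: MISS | VC [42]
  [6] addr=0x3f4 blk=63 s=7: MISS | VC [42]
  [7] addr=0x298 blk=41 s=1: L1-HIT | VC [42]
  [8] addr=0xf1 blk=15 s=7: MISS | VC [42, 63]
  [9] addr=0x172 blk=23 s=7: MISS | VC [42, 63, 15]
  [10] addr=0xf2 blk=15 s=7: VC-HIT | VC [42, 63, 23]
  [11] addr=0xf2 blk=15 s=7: L1-HIT | VC [42, 63, 23]
  [12] addr=0x174 blk=23 s=7: VC-HIT | VC [42, 63, 15]
  [13] addr=0xf3 blk=15 s=7: VC-HIT | VC [42, 63, 23]

SEQ = [MISS, MISS, MISS, L1-HIT, L1-HIT, MISS, MISS, L1-HIT, MISS, MISS, VC-HIT, L1-HIT, VC-HIT, VC-HIT]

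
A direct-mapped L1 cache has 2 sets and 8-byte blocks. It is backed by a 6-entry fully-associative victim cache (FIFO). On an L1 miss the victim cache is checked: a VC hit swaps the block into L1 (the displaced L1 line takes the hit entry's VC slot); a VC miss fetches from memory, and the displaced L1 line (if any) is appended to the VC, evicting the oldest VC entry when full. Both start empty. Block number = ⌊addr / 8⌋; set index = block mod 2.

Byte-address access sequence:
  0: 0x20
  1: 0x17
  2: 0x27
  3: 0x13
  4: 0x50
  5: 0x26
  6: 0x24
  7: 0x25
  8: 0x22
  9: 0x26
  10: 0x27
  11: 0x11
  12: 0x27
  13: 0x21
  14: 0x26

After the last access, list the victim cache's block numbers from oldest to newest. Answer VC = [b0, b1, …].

VC = [10, 2]

#0 0x20→b4/s0 MISS; vc=[]
#1 0x17→b2/s0 MISS; vc=[4]
#2 0x27→b4/s0 VC-HIT; vc=[2]
#3 0x13→b2/s0 VC-HIT; vc=[4]
#4 0x50→b10/s0 MISS; vc=[4,2]
#5 0x26→b4/s0 VC-HIT; vc=[10,2]
#6 0x24→b4/s0 L1-HIT; vc=[10,2]
#7 0x25→b4/s0 L1-HIT; vc=[10,2]
#8 0x22→b4/s0 L1-HIT; vc=[10,2]
#9 0x26→b4/s0 L1-HIT; vc=[10,2]
#10 0x27→b4/s0 L1-HIT; vc=[10,2]
#11 0x11→b2/s0 VC-HIT; vc=[10,4]
#12 0x27→b4/s0 VC-HIT; vc=[10,2]
#13 0x21→b4/s0 L1-HIT; vc=[10,2]
#14 0x26→b4/s0 L1-HIT; vc=[10,2]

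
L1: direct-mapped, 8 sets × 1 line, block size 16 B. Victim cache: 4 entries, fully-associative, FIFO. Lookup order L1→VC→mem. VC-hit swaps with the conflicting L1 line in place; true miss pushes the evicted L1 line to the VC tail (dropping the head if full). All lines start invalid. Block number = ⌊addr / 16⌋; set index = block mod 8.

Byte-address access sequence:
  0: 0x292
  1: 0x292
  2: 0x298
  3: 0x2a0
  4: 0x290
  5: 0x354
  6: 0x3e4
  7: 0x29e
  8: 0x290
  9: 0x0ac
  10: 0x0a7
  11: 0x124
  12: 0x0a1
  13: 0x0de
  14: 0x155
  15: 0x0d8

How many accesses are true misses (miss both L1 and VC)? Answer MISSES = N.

MISSES = 8

  [0] addr=0x292 blk=41 s=1: MISS | VC []
  [1] addr=0x292 blk=41 s=1: L1-HIT | VC []
  [2] addr=0x298 blk=41 s=1: L1-HIT | VC []
  [3] addr=0x2a0 blk=42 s=2: MISS | VC []
  [4] addr=0x290 blk=41 s=1: L1-HIT | VC []
  [5] addr=0x354 blk=53 s=5: MISS | VC []
  [6] addr=0x3e4 blk=62 s=6: MISS | VC []
  [7] addr=0x29e blk=41 s=1: L1-HIT | VC []
  [8] addr=0x290 blk=41 s=1: L1-HIT | VC []
  [9] addr=0xac blk=10 s=2: MISS | VC [42]
  [10] addr=0xa7 blk=10 s=2: L1-HIT | VC [42]
  [11] addr=0x124 blk=18 s=2: MISS | VC [42, 10]
  [12] addr=0xa1 blk=10 s=2: VC-HIT | VC [42, 18]
  [13] addr=0xde blk=13 s=5: MISS | VC [42, 18, 53]
  [14] addr=0x155 blk=21 s=5: MISS | VC [42, 18, 53, 13]
  [15] addr=0xd8 blk=13 s=5: VC-HIT | VC [42, 18, 53, 21]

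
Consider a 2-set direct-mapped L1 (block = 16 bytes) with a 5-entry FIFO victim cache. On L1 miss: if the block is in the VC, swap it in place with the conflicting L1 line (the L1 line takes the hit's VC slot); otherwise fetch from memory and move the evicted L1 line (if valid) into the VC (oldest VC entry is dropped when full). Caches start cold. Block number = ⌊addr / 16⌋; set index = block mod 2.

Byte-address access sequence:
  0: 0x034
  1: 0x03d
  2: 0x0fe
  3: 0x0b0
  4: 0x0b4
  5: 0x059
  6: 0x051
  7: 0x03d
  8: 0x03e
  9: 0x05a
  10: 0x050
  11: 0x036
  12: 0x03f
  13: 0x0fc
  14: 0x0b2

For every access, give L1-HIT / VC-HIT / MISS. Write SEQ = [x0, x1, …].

SEQ = [MISS, L1-HIT, MISS, MISS, L1-HIT, MISS, L1-HIT, VC-HIT, L1-HIT, VC-HIT, L1-HIT, VC-HIT, L1-HIT, VC-HIT, VC-HIT]

  [0] addr=0x34 blk=3 s=1: MISS | VC []
  [1] addr=0x3d blk=3 s=1: L1-HIT | VC []
  [2] addr=0xfe blk=15 s=1: MISS | VC [3]
  [3] addr=0xb0 blk=11 s=1: MISS | VC [3, 15]
  [4] addr=0xb4 blk=11 s=1: L1-HIT | VC [3, 15]
  [5] addr=0x59 blk=5 s=1: MISS | VC [3, 15, 11]
  [6] addr=0x51 blk=5 s=1: L1-HIT | VC [3, 15, 11]
  [7] addr=0x3d blk=3 s=1: VC-HIT | VC [5, 15, 11]
  [8] addr=0x3e blk=3 s=1: L1-HIT | VC [5, 15, 11]
  [9] addr=0x5a blk=5 s=1: VC-HIT | VC [3, 15, 11]
  [10] addr=0x50 blk=5 s=1: L1-HIT | VC [3, 15, 11]
  [11] addr=0x36 blk=3 s=1: VC-HIT | VC [5, 15, 11]
  [12] addr=0x3f blk=3 s=1: L1-HIT | VC [5, 15, 11]
  [13] addr=0xfc blk=15 s=1: VC-HIT | VC [5, 3, 11]
  [14] addr=0xb2 blk=11 s=1: VC-HIT | VC [5, 3, 15]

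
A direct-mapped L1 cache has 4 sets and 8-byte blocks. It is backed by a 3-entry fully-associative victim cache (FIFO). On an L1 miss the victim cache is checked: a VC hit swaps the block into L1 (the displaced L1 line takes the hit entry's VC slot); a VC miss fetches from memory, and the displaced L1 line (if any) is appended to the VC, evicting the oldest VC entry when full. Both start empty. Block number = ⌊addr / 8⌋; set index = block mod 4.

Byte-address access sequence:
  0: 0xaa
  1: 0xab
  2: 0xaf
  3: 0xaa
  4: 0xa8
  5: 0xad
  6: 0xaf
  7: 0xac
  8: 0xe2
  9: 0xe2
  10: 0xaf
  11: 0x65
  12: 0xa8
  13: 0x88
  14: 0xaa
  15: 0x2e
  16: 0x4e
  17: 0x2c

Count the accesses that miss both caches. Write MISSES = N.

MISSES = 6

  [0] addr=0xaa blk=21 s=1: MISS | VC []
  [1] addr=0xab blk=21 s=1: L1-HIT | VC []
  [2] addr=0xaf blk=21 s=1: L1-HIT | VC []
  [3] addr=0xaa blk=21 s=1: L1-HIT | VC []
  [4] addr=0xa8 blk=21 s=1: L1-HIT | VC []
  [5] addr=0xad blk=21 s=1: L1-HIT | VC []
  [6] addr=0xaf blk=21 s=1: L1-HIT | VC []
  [7] addr=0xac blk=21 s=1: L1-HIT | VC []
  [8] addr=0xe2 blk=28 s=0: MISS | VC []
  [9] addr=0xe2 blk=28 s=0: L1-HIT | VC []
  [10] addr=0xaf blk=21 s=1: L1-HIT | VC []
  [11] addr=0x65 blk=12 s=0: MISS | VC [28]
  [12] addr=0xa8 blk=21 s=1: L1-HIT | VC [28]
  [13] addr=0x88 blk=17 s=1: MISS | VC [28, 21]
  [14] addr=0xaa blk=21 s=1: VC-HIT | VC [28, 17]
  [15] addr=0x2e blk=5 s=1: MISS | VC [28, 17, 21]
  [16] addr=0x4e blk=9 s=1: MISS | VC [17, 21, 5]
  [17] addr=0x2c blk=5 s=1: VC-HIT | VC [17, 21, 9]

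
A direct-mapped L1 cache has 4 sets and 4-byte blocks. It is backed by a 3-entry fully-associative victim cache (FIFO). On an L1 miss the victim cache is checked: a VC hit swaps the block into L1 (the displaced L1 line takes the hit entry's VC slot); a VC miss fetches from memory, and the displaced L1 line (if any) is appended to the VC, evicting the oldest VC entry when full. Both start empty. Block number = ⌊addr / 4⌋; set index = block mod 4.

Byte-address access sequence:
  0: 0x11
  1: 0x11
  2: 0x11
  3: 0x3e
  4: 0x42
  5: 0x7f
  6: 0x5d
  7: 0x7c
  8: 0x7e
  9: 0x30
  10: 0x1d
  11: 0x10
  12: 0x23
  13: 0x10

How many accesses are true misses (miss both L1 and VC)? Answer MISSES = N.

MISSES = 9

#0 0x11→b4/s0 MISS; vc=[]
#1 0x11→b4/s0 L1-HIT; vc=[]
#2 0x11→b4/s0 L1-HIT; vc=[]
#3 0x3e→b15/s3 MISS; vc=[]
#4 0x42→b16/s0 MISS; vc=[4]
#5 0x7f→b31/s3 MISS; vc=[4,15]
#6 0x5d→b23/s3 MISS; vc=[4,15,31]
#7 0x7c→b31/s3 VC-HIT; vc=[4,15,23]
#8 0x7e→b31/s3 L1-HIT; vc=[4,15,23]
#9 0x30→b12/s0 MISS; vc=[15,23,16]
#10 0x1d→b7/s3 MISS; vc=[23,16,31]
#11 0x10→b4/s0 MISS; vc=[16,31,12]
#12 0x23→b8/s0 MISS; vc=[31,12,4]
#13 0x10→b4/s0 VC-HIT; vc=[31,12,8]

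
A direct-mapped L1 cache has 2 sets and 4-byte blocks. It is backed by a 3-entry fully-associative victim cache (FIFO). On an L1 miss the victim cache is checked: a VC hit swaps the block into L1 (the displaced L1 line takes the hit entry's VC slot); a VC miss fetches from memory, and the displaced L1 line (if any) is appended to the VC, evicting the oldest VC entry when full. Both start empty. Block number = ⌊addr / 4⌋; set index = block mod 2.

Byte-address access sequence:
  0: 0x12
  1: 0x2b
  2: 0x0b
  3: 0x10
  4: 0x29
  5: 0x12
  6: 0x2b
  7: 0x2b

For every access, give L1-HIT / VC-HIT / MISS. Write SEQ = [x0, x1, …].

SEQ = [MISS, MISS, MISS, VC-HIT, VC-HIT, VC-HIT, VC-HIT, L1-HIT]

#0 0x12→b4/s0 MISS; vc=[]
#1 0x2b→b10/s0 MISS; vc=[4]
#2 0xb→b2/s0 MISS; vc=[4,10]
#3 0x10→b4/s0 VC-HIT; vc=[2,10]
#4 0x29→b10/s0 VC-HIT; vc=[2,4]
#5 0x12→b4/s0 VC-HIT; vc=[2,10]
#6 0x2b→b10/s0 VC-HIT; vc=[2,4]
#7 0x2b→b10/s0 L1-HIT; vc=[2,4]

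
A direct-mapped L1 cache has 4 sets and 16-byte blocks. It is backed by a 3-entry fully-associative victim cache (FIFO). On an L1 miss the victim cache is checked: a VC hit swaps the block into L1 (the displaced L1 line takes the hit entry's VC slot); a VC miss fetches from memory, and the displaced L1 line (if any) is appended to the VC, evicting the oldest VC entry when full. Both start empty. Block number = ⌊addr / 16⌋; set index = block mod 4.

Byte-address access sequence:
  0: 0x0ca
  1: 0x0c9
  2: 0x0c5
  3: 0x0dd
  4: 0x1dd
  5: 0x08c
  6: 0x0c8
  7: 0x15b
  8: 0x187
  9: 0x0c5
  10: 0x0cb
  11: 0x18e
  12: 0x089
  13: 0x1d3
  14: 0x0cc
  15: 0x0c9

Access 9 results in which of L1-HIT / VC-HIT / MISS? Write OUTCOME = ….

OUTCOME = VC-HIT

0: 0xca (blk 12, set 0) → MISS  vc=[]
1: 0xc9 (blk 12, set 0) → L1-HIT  vc=[]
2: 0xc5 (blk 12, set 0) → L1-HIT  vc=[]
3: 0xdd (blk 13, set 1) → MISS  vc=[]
4: 0x1dd (blk 29, set 1) → MISS  vc=[13]
5: 0x8c (blk 8, set 0) → MISS  vc=[13, 12]
6: 0xc8 (blk 12, set 0) → VC-HIT  vc=[13, 8]
7: 0x15b (blk 21, set 1) → MISS  vc=[13, 8, 29]
8: 0x187 (blk 24, set 0) → MISS  vc=[8, 29, 12]
9: 0xc5 (blk 12, set 0) → VC-HIT  vc=[8, 29, 24]
10: 0xcb (blk 12, set 0) → L1-HIT  vc=[8, 29, 24]
11: 0x18e (blk 24, set 0) → VC-HIT  vc=[8, 29, 12]
12: 0x89 (blk 8, set 0) → VC-HIT  vc=[24, 29, 12]
13: 0x1d3 (blk 29, set 1) → VC-HIT  vc=[24, 21, 12]
14: 0xcc (blk 12, set 0) → VC-HIT  vc=[24, 21, 8]
15: 0xc9 (blk 12, set 0) → L1-HIT  vc=[24, 21, 8]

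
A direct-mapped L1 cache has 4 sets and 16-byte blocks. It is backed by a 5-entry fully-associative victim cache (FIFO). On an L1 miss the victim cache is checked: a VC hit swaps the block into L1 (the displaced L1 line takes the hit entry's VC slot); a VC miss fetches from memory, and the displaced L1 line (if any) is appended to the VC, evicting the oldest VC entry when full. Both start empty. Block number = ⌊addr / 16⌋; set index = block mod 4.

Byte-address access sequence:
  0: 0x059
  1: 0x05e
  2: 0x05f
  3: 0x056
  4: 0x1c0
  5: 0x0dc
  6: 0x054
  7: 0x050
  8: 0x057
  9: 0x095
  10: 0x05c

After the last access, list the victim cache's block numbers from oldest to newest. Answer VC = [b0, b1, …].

#0 0x59→b5/s1 MISS; vc=[]
#1 0x5e→b5/s1 L1-HIT; vc=[]
#2 0x5f→b5/s1 L1-HIT; vc=[]
#3 0x56→b5/s1 L1-HIT; vc=[]
#4 0x1c0→b28/s0 MISS; vc=[]
#5 0xdc→b13/s1 MISS; vc=[5]
#6 0x54→b5/s1 VC-HIT; vc=[13]
#7 0x50→b5/s1 L1-HIT; vc=[13]
#8 0x57→b5/s1 L1-HIT; vc=[13]
#9 0x95→b9/s1 MISS; vc=[13,5]
#10 0x5c→b5/s1 VC-HIT; vc=[13,9]

VC = [13, 9]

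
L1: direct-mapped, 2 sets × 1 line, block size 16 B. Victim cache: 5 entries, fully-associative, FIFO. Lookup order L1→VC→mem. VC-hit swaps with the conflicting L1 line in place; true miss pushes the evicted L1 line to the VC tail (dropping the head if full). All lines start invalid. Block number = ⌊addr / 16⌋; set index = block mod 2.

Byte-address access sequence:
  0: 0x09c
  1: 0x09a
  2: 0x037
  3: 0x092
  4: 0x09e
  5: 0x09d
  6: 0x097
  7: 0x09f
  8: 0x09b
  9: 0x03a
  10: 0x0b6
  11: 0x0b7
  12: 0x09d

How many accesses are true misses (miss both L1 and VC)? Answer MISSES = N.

  [0] addr=0x9c blk=9 s=1: MISS | VC []
  [1] addr=0x9a blk=9 s=1: L1-HIT | VC []
  [2] addr=0x37 blk=3 s=1: MISS | VC [9]
  [3] addr=0x92 blk=9 s=1: VC-HIT | VC [3]
  [4] addr=0x9e blk=9 s=1: L1-HIT | VC [3]
  [5] addr=0x9d blk=9 s=1: L1-HIT | VC [3]
  [6] addr=0x97 blk=9 s=1: L1-HIT | VC [3]
  [7] addr=0x9f blk=9 s=1: L1-HIT | VC [3]
  [8] addr=0x9b blk=9 s=1: L1-HIT | VC [3]
  [9] addr=0x3a blk=3 s=1: VC-HIT | VC [9]
  [10] addr=0xb6 blk=11 s=1: MISS | VC [9, 3]
  [11] addr=0xb7 blk=11 s=1: L1-HIT | VC [9, 3]
  [12] addr=0x9d blk=9 s=1: VC-HIT | VC [11, 3]

MISSES = 3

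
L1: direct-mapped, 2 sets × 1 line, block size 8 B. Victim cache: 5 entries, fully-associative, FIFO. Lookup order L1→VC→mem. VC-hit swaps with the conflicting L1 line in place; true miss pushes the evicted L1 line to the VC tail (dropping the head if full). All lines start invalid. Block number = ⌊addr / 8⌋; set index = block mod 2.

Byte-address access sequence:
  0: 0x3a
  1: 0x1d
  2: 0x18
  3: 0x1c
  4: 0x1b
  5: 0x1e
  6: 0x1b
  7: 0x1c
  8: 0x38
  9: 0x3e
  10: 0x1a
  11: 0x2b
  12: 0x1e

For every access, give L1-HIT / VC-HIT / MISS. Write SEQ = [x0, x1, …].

SEQ = [MISS, MISS, L1-HIT, L1-HIT, L1-HIT, L1-HIT, L1-HIT, L1-HIT, VC-HIT, L1-HIT, VC-HIT, MISS, VC-HIT]

#0 0x3a→b7/s1 MISS; vc=[]
#1 0x1d→b3/s1 MISS; vc=[7]
#2 0x18→b3/s1 L1-HIT; vc=[7]
#3 0x1c→b3/s1 L1-HIT; vc=[7]
#4 0x1b→b3/s1 L1-HIT; vc=[7]
#5 0x1e→b3/s1 L1-HIT; vc=[7]
#6 0x1b→b3/s1 L1-HIT; vc=[7]
#7 0x1c→b3/s1 L1-HIT; vc=[7]
#8 0x38→b7/s1 VC-HIT; vc=[3]
#9 0x3e→b7/s1 L1-HIT; vc=[3]
#10 0x1a→b3/s1 VC-HIT; vc=[7]
#11 0x2b→b5/s1 MISS; vc=[7,3]
#12 0x1e→b3/s1 VC-HIT; vc=[7,5]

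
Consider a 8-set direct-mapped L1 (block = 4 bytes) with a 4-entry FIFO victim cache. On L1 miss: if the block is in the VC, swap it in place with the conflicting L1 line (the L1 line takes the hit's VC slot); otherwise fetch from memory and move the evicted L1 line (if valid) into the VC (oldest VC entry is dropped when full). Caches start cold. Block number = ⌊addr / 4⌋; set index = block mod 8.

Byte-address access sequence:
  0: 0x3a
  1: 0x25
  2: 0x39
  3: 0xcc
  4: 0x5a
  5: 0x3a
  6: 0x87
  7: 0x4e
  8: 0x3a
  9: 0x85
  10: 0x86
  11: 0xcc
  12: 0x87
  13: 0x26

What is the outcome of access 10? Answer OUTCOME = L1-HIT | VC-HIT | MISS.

OUTCOME = L1-HIT

#0 0x3a→b14/s6 MISS; vc=[]
#1 0x25→b9/s1 MISS; vc=[]
#2 0x39→b14/s6 L1-HIT; vc=[]
#3 0xcc→b51/s3 MISS; vc=[]
#4 0x5a→b22/s6 MISS; vc=[14]
#5 0x3a→b14/s6 VC-HIT; vc=[22]
#6 0x87→b33/s1 MISS; vc=[22,9]
#7 0x4e→b19/s3 MISS; vc=[22,9,51]
#8 0x3a→b14/s6 L1-HIT; vc=[22,9,51]
#9 0x85→b33/s1 L1-HIT; vc=[22,9,51]
#10 0x86→b33/s1 L1-HIT; vc=[22,9,51]
#11 0xcc→b51/s3 VC-HIT; vc=[22,9,19]
#12 0x87→b33/s1 L1-HIT; vc=[22,9,19]
#13 0x26→b9/s1 VC-HIT; vc=[22,33,19]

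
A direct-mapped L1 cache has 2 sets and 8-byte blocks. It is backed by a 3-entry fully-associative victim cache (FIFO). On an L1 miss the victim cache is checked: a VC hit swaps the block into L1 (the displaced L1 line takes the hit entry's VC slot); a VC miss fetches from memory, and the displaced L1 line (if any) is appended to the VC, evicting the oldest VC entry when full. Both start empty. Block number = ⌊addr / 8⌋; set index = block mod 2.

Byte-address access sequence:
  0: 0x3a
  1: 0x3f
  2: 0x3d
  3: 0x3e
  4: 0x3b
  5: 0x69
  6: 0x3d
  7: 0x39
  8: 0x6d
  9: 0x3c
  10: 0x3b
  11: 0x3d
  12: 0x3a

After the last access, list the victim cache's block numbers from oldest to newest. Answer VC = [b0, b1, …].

VC = [13]

  [0] addr=0x3a blk=7 s=1: MISS | VC []
  [1] addr=0x3f blk=7 s=1: L1-HIT | VC []
  [2] addr=0x3d blk=7 s=1: L1-HIT | VC []
  [3] addr=0x3e blk=7 s=1: L1-HIT | VC []
  [4] addr=0x3b blk=7 s=1: L1-HIT | VC []
  [5] addr=0x69 blk=13 s=1: MISS | VC [7]
  [6] addr=0x3d blk=7 s=1: VC-HIT | VC [13]
  [7] addr=0x39 blk=7 s=1: L1-HIT | VC [13]
  [8] addr=0x6d blk=13 s=1: VC-HIT | VC [7]
  [9] addr=0x3c blk=7 s=1: VC-HIT | VC [13]
  [10] addr=0x3b blk=7 s=1: L1-HIT | VC [13]
  [11] addr=0x3d blk=7 s=1: L1-HIT | VC [13]
  [12] addr=0x3a blk=7 s=1: L1-HIT | VC [13]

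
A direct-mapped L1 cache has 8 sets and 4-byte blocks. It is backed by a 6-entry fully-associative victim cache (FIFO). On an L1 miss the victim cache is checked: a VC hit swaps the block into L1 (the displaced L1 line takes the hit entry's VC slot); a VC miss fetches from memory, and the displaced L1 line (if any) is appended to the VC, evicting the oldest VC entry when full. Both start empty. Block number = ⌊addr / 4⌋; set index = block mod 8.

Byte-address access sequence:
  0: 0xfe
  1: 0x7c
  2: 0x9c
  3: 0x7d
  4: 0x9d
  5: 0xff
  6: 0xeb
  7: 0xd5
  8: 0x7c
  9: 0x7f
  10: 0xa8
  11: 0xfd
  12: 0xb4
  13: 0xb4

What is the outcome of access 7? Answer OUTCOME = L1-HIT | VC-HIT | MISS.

OUTCOME = MISS

0: 0xfe (blk 63, set 7) → MISS  vc=[]
1: 0x7c (blk 31, set 7) → MISS  vc=[63]
2: 0x9c (blk 39, set 7) → MISS  vc=[63, 31]
3: 0x7d (blk 31, set 7) → VC-HIT  vc=[63, 39]
4: 0x9d (blk 39, set 7) → VC-HIT  vc=[63, 31]
5: 0xff (blk 63, set 7) → VC-HIT  vc=[39, 31]
6: 0xeb (blk 58, set 2) → MISS  vc=[39, 31]
7: 0xd5 (blk 53, set 5) → MISS  vc=[39, 31]
8: 0x7c (blk 31, set 7) → VC-HIT  vc=[39, 63]
9: 0x7f (blk 31, set 7) → L1-HIT  vc=[39, 63]
10: 0xa8 (blk 42, set 2) → MISS  vc=[39, 63, 58]
11: 0xfd (blk 63, set 7) → VC-HIT  vc=[39, 31, 58]
12: 0xb4 (blk 45, set 5) → MISS  vc=[39, 31, 58, 53]
13: 0xb4 (blk 45, set 5) → L1-HIT  vc=[39, 31, 58, 53]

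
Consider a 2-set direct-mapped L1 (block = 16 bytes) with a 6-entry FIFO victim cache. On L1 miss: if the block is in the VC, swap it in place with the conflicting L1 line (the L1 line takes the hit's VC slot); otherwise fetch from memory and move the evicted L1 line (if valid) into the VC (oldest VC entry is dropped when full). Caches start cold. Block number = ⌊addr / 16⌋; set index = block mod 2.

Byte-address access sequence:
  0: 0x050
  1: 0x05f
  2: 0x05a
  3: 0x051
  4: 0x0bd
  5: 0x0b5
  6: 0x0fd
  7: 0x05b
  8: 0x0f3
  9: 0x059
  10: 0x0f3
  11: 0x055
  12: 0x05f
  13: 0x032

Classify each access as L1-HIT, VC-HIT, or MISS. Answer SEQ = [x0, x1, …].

SEQ = [MISS, L1-HIT, L1-HIT, L1-HIT, MISS, L1-HIT, MISS, VC-HIT, VC-HIT, VC-HIT, VC-HIT, VC-HIT, L1-HIT, MISS]

#0 0x50→b5/s1 MISS; vc=[]
#1 0x5f→b5/s1 L1-HIT; vc=[]
#2 0x5a→b5/s1 L1-HIT; vc=[]
#3 0x51→b5/s1 L1-HIT; vc=[]
#4 0xbd→b11/s1 MISS; vc=[5]
#5 0xb5→b11/s1 L1-HIT; vc=[5]
#6 0xfd→b15/s1 MISS; vc=[5,11]
#7 0x5b→b5/s1 VC-HIT; vc=[15,11]
#8 0xf3→b15/s1 VC-HIT; vc=[5,11]
#9 0x59→b5/s1 VC-HIT; vc=[15,11]
#10 0xf3→b15/s1 VC-HIT; vc=[5,11]
#11 0x55→b5/s1 VC-HIT; vc=[15,11]
#12 0x5f→b5/s1 L1-HIT; vc=[15,11]
#13 0x32→b3/s1 MISS; vc=[15,11,5]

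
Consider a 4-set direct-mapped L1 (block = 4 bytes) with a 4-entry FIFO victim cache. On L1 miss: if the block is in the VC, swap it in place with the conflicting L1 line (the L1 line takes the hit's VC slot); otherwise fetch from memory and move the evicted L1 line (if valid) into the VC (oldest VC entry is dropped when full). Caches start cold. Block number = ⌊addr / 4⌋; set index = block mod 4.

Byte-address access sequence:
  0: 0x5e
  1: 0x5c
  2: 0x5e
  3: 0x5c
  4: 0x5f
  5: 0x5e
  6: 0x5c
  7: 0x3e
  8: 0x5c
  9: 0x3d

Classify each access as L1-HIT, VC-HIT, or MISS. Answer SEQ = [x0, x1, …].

0: 0x5e (blk 23, set 3) → MISS  vc=[]
1: 0x5c (blk 23, set 3) → L1-HIT  vc=[]
2: 0x5e (blk 23, set 3) → L1-HIT  vc=[]
3: 0x5c (blk 23, set 3) → L1-HIT  vc=[]
4: 0x5f (blk 23, set 3) → L1-HIT  vc=[]
5: 0x5e (blk 23, set 3) → L1-HIT  vc=[]
6: 0x5c (blk 23, set 3) → L1-HIT  vc=[]
7: 0x3e (blk 15, set 3) → MISS  vc=[23]
8: 0x5c (blk 23, set 3) → VC-HIT  vc=[15]
9: 0x3d (blk 15, set 3) → VC-HIT  vc=[23]

SEQ = [MISS, L1-HIT, L1-HIT, L1-HIT, L1-HIT, L1-HIT, L1-HIT, MISS, VC-HIT, VC-HIT]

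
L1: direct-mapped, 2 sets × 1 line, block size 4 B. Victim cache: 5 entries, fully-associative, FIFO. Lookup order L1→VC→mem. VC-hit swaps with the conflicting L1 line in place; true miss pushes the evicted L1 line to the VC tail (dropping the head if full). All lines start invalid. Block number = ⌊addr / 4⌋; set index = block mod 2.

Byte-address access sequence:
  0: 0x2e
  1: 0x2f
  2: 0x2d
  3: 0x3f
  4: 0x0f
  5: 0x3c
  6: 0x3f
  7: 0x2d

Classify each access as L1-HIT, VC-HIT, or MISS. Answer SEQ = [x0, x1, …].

  [0] addr=0x2e blk=11 s=1: MISS | VC []
  [1] addr=0x2f blk=11 s=1: L1-HIT | VC []
  [2] addr=0x2d blk=11 s=1: L1-HIT | VC []
  [3] addr=0x3f blk=15 s=1: MISS | VC [11]
  [4] addr=0xf blk=3 s=1: MISS | VC [11, 15]
  [5] addr=0x3c blk=15 s=1: VC-HIT | VC [11, 3]
  [6] addr=0x3f blk=15 s=1: L1-HIT | VC [11, 3]
  [7] addr=0x2d blk=11 s=1: VC-HIT | VC [15, 3]

SEQ = [MISS, L1-HIT, L1-HIT, MISS, MISS, VC-HIT, L1-HIT, VC-HIT]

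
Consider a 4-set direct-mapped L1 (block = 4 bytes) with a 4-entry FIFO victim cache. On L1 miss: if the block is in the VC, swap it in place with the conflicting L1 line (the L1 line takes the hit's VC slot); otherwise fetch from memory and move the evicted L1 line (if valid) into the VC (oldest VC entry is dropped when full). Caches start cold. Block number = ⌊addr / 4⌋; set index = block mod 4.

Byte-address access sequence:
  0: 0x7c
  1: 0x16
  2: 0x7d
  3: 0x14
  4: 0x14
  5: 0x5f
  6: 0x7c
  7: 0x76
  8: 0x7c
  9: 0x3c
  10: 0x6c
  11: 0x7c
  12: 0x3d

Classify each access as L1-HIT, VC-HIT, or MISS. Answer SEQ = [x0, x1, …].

SEQ = [MISS, MISS, L1-HIT, L1-HIT, L1-HIT, MISS, VC-HIT, MISS, L1-HIT, MISS, MISS, VC-HIT, VC-HIT]

#0 0x7c→b31/s3 MISS; vc=[]
#1 0x16→b5/s1 MISS; vc=[]
#2 0x7d→b31/s3 L1-HIT; vc=[]
#3 0x14→b5/s1 L1-HIT; vc=[]
#4 0x14→b5/s1 L1-HIT; vc=[]
#5 0x5f→b23/s3 MISS; vc=[31]
#6 0x7c→b31/s3 VC-HIT; vc=[23]
#7 0x76→b29/s1 MISS; vc=[23,5]
#8 0x7c→b31/s3 L1-HIT; vc=[23,5]
#9 0x3c→b15/s3 MISS; vc=[23,5,31]
#10 0x6c→b27/s3 MISS; vc=[23,5,31,15]
#11 0x7c→b31/s3 VC-HIT; vc=[23,5,27,15]
#12 0x3d→b15/s3 VC-HIT; vc=[23,5,27,31]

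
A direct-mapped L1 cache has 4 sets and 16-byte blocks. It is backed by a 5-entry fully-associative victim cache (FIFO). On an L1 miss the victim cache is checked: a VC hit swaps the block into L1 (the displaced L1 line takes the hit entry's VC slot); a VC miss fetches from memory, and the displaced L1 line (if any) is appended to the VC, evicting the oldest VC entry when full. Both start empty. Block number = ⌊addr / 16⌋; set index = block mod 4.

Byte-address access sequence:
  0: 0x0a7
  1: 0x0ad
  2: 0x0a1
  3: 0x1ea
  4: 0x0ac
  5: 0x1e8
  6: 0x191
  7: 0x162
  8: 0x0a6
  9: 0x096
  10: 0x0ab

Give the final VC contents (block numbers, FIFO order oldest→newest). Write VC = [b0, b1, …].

VC = [22, 30, 25]

0: 0xa7 (blk 10, set 2) → MISS  vc=[]
1: 0xad (blk 10, set 2) → L1-HIT  vc=[]
2: 0xa1 (blk 10, set 2) → L1-HIT  vc=[]
3: 0x1ea (blk 30, set 2) → MISS  vc=[10]
4: 0xac (blk 10, set 2) → VC-HIT  vc=[30]
5: 0x1e8 (blk 30, set 2) → VC-HIT  vc=[10]
6: 0x191 (blk 25, set 1) → MISS  vc=[10]
7: 0x162 (blk 22, set 2) → MISS  vc=[10, 30]
8: 0xa6 (blk 10, set 2) → VC-HIT  vc=[22, 30]
9: 0x96 (blk 9, set 1) → MISS  vc=[22, 30, 25]
10: 0xab (blk 10, set 2) → L1-HIT  vc=[22, 30, 25]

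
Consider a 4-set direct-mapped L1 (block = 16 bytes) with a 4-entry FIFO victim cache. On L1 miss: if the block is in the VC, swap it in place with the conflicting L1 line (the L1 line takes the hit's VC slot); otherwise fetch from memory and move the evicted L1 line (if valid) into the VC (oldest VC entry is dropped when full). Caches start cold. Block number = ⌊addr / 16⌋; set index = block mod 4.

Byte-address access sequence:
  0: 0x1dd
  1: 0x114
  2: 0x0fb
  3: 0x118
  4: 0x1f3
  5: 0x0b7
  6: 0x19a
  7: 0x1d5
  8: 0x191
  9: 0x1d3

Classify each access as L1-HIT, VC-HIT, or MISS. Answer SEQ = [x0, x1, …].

SEQ = [MISS, MISS, MISS, L1-HIT, MISS, MISS, MISS, VC-HIT, VC-HIT, VC-HIT]

#0 0x1dd→b29/s1 MISS; vc=[]
#1 0x114→b17/s1 MISS; vc=[29]
#2 0xfb→b15/s3 MISS; vc=[29]
#3 0x118→b17/s1 L1-HIT; vc=[29]
#4 0x1f3→b31/s3 MISS; vc=[29,15]
#5 0xb7→b11/s3 MISS; vc=[29,15,31]
#6 0x19a→b25/s1 MISS; vc=[29,15,31,17]
#7 0x1d5→b29/s1 VC-HIT; vc=[25,15,31,17]
#8 0x191→b25/s1 VC-HIT; vc=[29,15,31,17]
#9 0x1d3→b29/s1 VC-HIT; vc=[25,15,31,17]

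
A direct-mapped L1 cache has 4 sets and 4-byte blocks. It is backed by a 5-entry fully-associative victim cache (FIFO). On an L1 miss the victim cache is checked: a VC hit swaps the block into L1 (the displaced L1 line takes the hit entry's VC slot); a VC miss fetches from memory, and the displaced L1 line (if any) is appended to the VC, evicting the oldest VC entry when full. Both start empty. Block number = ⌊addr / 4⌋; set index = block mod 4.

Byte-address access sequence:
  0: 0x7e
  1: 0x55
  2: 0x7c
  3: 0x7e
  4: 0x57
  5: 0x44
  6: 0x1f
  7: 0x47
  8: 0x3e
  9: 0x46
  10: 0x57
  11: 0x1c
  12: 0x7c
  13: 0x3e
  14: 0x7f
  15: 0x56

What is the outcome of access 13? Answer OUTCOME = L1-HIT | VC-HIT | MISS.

OUTCOME = VC-HIT

#0 0x7e→b31/s3 MISS; vc=[]
#1 0x55→b21/s1 MISS; vc=[]
#2 0x7c→b31/s3 L1-HIT; vc=[]
#3 0x7e→b31/s3 L1-HIT; vc=[]
#4 0x57→b21/s1 L1-HIT; vc=[]
#5 0x44→b17/s1 MISS; vc=[21]
#6 0x1f→b7/s3 MISS; vc=[21,31]
#7 0x47→b17/s1 L1-HIT; vc=[21,31]
#8 0x3e→b15/s3 MISS; vc=[21,31,7]
#9 0x46→b17/s1 L1-HIT; vc=[21,31,7]
#10 0x57→b21/s1 VC-HIT; vc=[17,31,7]
#11 0x1c→b7/s3 VC-HIT; vc=[17,31,15]
#12 0x7c→b31/s3 VC-HIT; vc=[17,7,15]
#13 0x3e→b15/s3 VC-HIT; vc=[17,7,31]
#14 0x7f→b31/s3 VC-HIT; vc=[17,7,15]
#15 0x56→b21/s1 L1-HIT; vc=[17,7,15]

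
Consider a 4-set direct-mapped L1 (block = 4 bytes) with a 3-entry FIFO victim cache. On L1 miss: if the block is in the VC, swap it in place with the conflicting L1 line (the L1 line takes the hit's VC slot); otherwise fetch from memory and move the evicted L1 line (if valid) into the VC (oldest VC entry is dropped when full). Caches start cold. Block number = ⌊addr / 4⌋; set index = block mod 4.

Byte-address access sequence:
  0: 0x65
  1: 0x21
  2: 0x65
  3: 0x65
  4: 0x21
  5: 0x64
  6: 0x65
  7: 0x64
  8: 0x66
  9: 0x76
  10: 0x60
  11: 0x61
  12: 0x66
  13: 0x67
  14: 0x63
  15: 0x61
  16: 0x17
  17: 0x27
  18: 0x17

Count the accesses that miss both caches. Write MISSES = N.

  [0] addr=0x65 blk=25 s=1: MISS | VC []
  [1] addr=0x21 blk=8 s=0: MISS | VC []
  [2] addr=0x65 blk=25 s=1: L1-HIT | VC []
  [3] addr=0x65 blk=25 s=1: L1-HIT | VC []
  [4] addr=0x21 blk=8 s=0: L1-HIT | VC []
  [5] addr=0x64 blk=25 s=1: L1-HIT | VC []
  [6] addr=0x65 blk=25 s=1: L1-HIT | VC []
  [7] addr=0x64 blk=25 s=1: L1-HIT | VC []
  [8] addr=0x66 blk=25 s=1: L1-HIT | VC []
  [9] addr=0x76 blk=29 s=1: MISS | VC [25]
  [10] addr=0x60 blk=24 s=0: MISS | VC [25, 8]
  [11] addr=0x61 blk=24 s=0: L1-HIT | VC [25, 8]
  [12] addr=0x66 blk=25 s=1: VC-HIT | VC [29, 8]
  [13] addr=0x67 blk=25 s=1: L1-HIT | VC [29, 8]
  [14] addr=0x63 blk=24 s=0: L1-HIT | VC [29, 8]
  [15] addr=0x61 blk=24 s=0: L1-HIT | VC [29, 8]
  [16] addr=0x17 blk=5 s=1: MISS | VC [29, 8, 25]
  [17] addr=0x27 blk=9 s=1: MISS | VC [8, 25, 5]
  [18] addr=0x17 blk=5 s=1: VC-HIT | VC [8, 25, 9]

MISSES = 6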